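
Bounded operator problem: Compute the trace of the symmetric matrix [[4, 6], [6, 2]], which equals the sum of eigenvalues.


For a self-adjoint (symmetric) matrix, the eigenvalues are real.
The sum of eigenvalues equals the trace of the matrix.
trace = 4 + 2 = 6

6


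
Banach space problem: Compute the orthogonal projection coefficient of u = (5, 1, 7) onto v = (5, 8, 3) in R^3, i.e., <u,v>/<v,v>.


Computing <u,v> = 5*5 + 1*8 + 7*3 = 54
Computing <v,v> = 5^2 + 8^2 + 3^2 = 98
Projection coefficient = 54/98 = 0.5510

0.5510


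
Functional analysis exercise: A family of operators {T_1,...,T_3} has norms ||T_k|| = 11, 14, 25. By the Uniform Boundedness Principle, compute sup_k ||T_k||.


By the Uniform Boundedness Principle, the supremum of norms is finite.
sup_k ||T_k|| = max(11, 14, 25) = 25

25


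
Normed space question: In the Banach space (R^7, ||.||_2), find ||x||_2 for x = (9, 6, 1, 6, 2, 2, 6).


The l^2 norm = (sum |x_i|^2)^(1/2)
Sum of 2th powers = 81 + 36 + 1 + 36 + 4 + 4 + 36 = 198
||x||_2 = (198)^(1/2) = 14.0712

14.0712


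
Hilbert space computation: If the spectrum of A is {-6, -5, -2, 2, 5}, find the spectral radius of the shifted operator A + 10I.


Spectrum of A + 10I = {4, 5, 8, 12, 15}
Spectral radius = max |lambda| over the shifted spectrum
= max(4, 5, 8, 12, 15) = 15

15


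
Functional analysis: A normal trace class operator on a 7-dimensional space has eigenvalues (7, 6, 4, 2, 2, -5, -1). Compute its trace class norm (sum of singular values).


For a normal operator, singular values equal |eigenvalues|.
Trace norm = sum |lambda_i| = 7 + 6 + 4 + 2 + 2 + 5 + 1
= 27

27


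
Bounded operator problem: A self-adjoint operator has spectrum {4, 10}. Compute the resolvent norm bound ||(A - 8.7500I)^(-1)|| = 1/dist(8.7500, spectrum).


dist(8.7500, {4, 10}) = min(|8.7500 - 4|, |8.7500 - 10|)
= min(4.7500, 1.2500) = 1.2500
Resolvent bound = 1/1.2500 = 0.8000

0.8000


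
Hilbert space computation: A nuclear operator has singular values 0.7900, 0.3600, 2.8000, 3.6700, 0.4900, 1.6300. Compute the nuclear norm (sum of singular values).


The nuclear norm is the sum of all singular values.
||T||_1 = 0.7900 + 0.3600 + 2.8000 + 3.6700 + 0.4900 + 1.6300
= 9.7400

9.7400


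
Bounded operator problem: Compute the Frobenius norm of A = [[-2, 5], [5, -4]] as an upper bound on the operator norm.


||A||_F^2 = sum a_ij^2
= (-2)^2 + 5^2 + 5^2 + (-4)^2
= 4 + 25 + 25 + 16 = 70
||A||_F = sqrt(70) = 8.3666

8.3666


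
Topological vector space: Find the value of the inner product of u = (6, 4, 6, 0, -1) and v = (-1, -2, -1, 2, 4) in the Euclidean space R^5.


Computing the standard inner product <u, v> = sum u_i * v_i
= 6*-1 + 4*-2 + 6*-1 + 0*2 + -1*4
= -6 + -8 + -6 + 0 + -4
= -24

-24


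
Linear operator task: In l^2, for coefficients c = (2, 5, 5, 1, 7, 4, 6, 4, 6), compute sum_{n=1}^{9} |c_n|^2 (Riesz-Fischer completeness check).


sum |c_n|^2 = 2^2 + 5^2 + 5^2 + 1^2 + 7^2 + 4^2 + 6^2 + 4^2 + 6^2
= 4 + 25 + 25 + 1 + 49 + 16 + 36 + 16 + 36
= 208

208


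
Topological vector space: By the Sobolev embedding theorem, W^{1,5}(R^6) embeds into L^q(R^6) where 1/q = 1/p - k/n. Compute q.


Using the Sobolev embedding formula: 1/q = 1/p - k/n
1/q = 1/5 - 1/6 = 1/30
q = 1/(1/30) = 30

30.0000


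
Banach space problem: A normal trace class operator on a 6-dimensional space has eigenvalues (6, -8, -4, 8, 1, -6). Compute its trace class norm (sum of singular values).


For a normal operator, singular values equal |eigenvalues|.
Trace norm = sum |lambda_i| = 6 + 8 + 4 + 8 + 1 + 6
= 33

33


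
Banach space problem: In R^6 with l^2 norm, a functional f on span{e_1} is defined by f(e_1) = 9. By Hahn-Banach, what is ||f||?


The norm of f is given by ||f|| = sup_{||x||=1} |f(x)|.
On span{e_1}, ||e_1|| = 1, so ||f|| = |f(e_1)| / ||e_1||
= |9| / 1 = 9.0000

9.0000


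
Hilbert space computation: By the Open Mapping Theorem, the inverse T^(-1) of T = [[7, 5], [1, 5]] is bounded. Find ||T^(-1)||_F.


det(T) = 7*5 - 5*1 = 30
T^(-1) = (1/30) * [[5, -5], [-1, 7]] = [[0.1667, -0.1667], [-0.0333, 0.2333]]
||T^(-1)||_F^2 = 0.1667^2 + (-0.1667)^2 + (-0.0333)^2 + 0.2333^2 = 0.1111
||T^(-1)||_F = sqrt(0.1111) = 0.3333

0.3333


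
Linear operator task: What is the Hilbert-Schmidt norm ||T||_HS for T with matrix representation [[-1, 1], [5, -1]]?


The Hilbert-Schmidt norm is sqrt(sum of squares of all entries).
Sum of squares = (-1)^2 + 1^2 + 5^2 + (-1)^2
= 1 + 1 + 25 + 1 = 28
||T||_HS = sqrt(28) = 5.2915

5.2915


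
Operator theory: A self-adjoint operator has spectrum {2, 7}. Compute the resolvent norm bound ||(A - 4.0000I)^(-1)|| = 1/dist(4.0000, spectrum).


dist(4.0000, {2, 7}) = min(|4.0000 - 2|, |4.0000 - 7|)
= min(2.0000, 3.0000) = 2.0000
Resolvent bound = 1/2.0000 = 0.5000

0.5000


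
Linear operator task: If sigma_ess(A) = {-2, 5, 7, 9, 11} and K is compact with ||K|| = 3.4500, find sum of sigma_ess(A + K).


By Weyl's theorem, the essential spectrum is invariant under compact perturbations.
sigma_ess(A + K) = sigma_ess(A) = {-2, 5, 7, 9, 11}
Sum = -2 + 5 + 7 + 9 + 11 = 30

30


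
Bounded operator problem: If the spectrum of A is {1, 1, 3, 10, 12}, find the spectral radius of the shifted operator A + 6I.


Spectrum of A + 6I = {7, 7, 9, 16, 18}
Spectral radius = max |lambda| over the shifted spectrum
= max(7, 7, 9, 16, 18) = 18

18


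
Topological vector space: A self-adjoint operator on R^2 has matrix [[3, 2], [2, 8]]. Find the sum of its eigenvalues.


For a self-adjoint (symmetric) matrix, the eigenvalues are real.
The sum of eigenvalues equals the trace of the matrix.
trace = 3 + 8 = 11

11


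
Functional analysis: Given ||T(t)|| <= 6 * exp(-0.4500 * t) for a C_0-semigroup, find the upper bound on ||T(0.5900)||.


||T(0.5900)|| <= 6 * exp(-0.4500 * 0.5900)
= 6 * exp(-0.2655)
= 6 * 0.7668
= 4.6009

4.6009


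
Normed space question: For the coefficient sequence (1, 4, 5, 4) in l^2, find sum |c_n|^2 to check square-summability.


sum |c_n|^2 = 1^2 + 4^2 + 5^2 + 4^2
= 1 + 16 + 25 + 16
= 58

58


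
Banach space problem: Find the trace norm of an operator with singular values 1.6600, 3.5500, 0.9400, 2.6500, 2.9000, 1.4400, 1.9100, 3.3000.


The nuclear norm is the sum of all singular values.
||T||_1 = 1.6600 + 3.5500 + 0.9400 + 2.6500 + 2.9000 + 1.4400 + 1.9100 + 3.3000
= 18.3500

18.3500


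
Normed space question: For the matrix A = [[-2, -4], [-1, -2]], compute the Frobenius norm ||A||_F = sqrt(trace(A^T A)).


||A||_F^2 = sum a_ij^2
= (-2)^2 + (-4)^2 + (-1)^2 + (-2)^2
= 4 + 16 + 1 + 4 = 25
||A||_F = sqrt(25) = 5.0000

5.0000


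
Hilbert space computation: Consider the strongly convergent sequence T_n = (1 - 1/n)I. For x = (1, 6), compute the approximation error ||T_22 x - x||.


T_22 x - x = (1 - 1/22)x - x = -x/22
||x|| = sqrt(37) = 6.0828
||T_22 x - x|| = ||x||/22 = 6.0828/22 = 0.2765

0.2765


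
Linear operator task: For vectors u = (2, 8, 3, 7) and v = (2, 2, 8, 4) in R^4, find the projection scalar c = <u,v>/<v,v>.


Computing <u,v> = 2*2 + 8*2 + 3*8 + 7*4 = 72
Computing <v,v> = 2^2 + 2^2 + 8^2 + 4^2 = 88
Projection coefficient = 72/88 = 0.8182

0.8182


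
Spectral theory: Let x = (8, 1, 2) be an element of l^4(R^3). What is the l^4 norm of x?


The l^4 norm = (sum |x_i|^4)^(1/4)
Sum of 4th powers = 4096 + 1 + 16 = 4113
||x||_4 = (4113)^(1/4) = 8.0083

8.0083


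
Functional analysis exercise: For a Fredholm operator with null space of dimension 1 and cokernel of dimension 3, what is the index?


The Fredholm index is defined as ind(T) = dim(ker T) - dim(coker T)
= 1 - 3
= -2

-2


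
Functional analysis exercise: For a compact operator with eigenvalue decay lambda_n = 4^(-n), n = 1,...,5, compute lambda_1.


The eigenvalue formula gives lambda_1 = 1/4^1
= 1/4
= 0.2500

0.2500


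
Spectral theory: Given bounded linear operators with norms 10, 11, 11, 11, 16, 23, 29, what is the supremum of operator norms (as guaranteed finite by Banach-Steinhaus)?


By the Uniform Boundedness Principle, the supremum of norms is finite.
sup_k ||T_k|| = max(10, 11, 11, 11, 16, 23, 29) = 29

29


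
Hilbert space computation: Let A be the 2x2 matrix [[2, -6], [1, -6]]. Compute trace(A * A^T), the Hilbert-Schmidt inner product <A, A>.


trace(A * A^T) = sum of squares of all entries
= 2^2 + (-6)^2 + 1^2 + (-6)^2
= 4 + 36 + 1 + 36
= 77

77


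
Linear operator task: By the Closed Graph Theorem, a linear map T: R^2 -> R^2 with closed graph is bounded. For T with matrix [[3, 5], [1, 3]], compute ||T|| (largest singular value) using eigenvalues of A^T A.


A^T A = [[10, 18], [18, 34]]
trace(A^T A) = 44, det(A^T A) = 16
discriminant = 44^2 - 4*16 = 1872
Largest eigenvalue of A^T A = (trace + sqrt(disc))/2 = 43.6333
||T|| = sqrt(43.6333) = 6.6056

6.6056


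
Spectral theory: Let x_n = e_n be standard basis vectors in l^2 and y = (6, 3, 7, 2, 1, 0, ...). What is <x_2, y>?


x_2 = e_2 is the standard basis vector with 1 in position 2.
<x_2, y> = y_2 = 3
As n -> infinity, <x_n, y> -> 0, confirming weak convergence of (x_n) to 0.

3


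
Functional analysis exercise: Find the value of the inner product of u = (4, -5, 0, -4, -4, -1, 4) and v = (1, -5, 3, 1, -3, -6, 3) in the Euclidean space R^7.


Computing the standard inner product <u, v> = sum u_i * v_i
= 4*1 + -5*-5 + 0*3 + -4*1 + -4*-3 + -1*-6 + 4*3
= 4 + 25 + 0 + -4 + 12 + 6 + 12
= 55

55


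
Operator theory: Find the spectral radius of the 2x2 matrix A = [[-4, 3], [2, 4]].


For a 2x2 matrix, eigenvalues satisfy lambda^2 - (trace)*lambda + det = 0
trace = -4 + 4 = 0
det = -4*4 - 3*2 = -22
discriminant = 0^2 - 4*(-22) = 88
spectral radius = max |eigenvalue| = 4.6904

4.6904


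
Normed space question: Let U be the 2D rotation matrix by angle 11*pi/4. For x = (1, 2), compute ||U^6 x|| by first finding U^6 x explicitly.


U is a rotation by theta = 11*pi/4
U^6 = rotation by 6*theta = 66*pi/4 = 2*pi/4 (mod 2*pi)
cos(2*pi/4) = 0.0000, sin(2*pi/4) = 1.0000
U^6 x = (0.0000 * 1 - 1.0000 * 2, 1.0000 * 1 + 0.0000 * 2)
= (-2.0000, 1.0000)
||U^6 x|| = sqrt((-2.0000)^2 + 1.0000^2) = sqrt(5.0000) = 2.2361

2.2361


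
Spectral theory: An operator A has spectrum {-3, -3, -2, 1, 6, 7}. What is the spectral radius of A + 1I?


Spectrum of A + 1I = {-2, -2, -1, 2, 7, 8}
Spectral radius = max |lambda| over the shifted spectrum
= max(2, 2, 1, 2, 7, 8) = 8

8


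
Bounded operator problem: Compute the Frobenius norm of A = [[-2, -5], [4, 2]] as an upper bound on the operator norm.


||A||_F^2 = sum a_ij^2
= (-2)^2 + (-5)^2 + 4^2 + 2^2
= 4 + 25 + 16 + 4 = 49
||A||_F = sqrt(49) = 7.0000

7.0000


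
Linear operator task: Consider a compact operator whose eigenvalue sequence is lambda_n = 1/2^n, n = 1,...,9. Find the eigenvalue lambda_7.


The eigenvalue formula gives lambda_7 = 1/2^7
= 1/128
= 0.0078

0.0078


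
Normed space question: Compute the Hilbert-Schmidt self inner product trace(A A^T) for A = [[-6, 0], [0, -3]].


trace(A * A^T) = sum of squares of all entries
= (-6)^2 + 0^2 + 0^2 + (-3)^2
= 36 + 0 + 0 + 9
= 45

45


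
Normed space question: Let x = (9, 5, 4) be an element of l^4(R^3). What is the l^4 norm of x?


The l^4 norm = (sum |x_i|^4)^(1/4)
Sum of 4th powers = 6561 + 625 + 256 = 7442
||x||_4 = (7442)^(1/4) = 9.2880

9.2880


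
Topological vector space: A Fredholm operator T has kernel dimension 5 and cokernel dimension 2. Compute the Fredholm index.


The Fredholm index is defined as ind(T) = dim(ker T) - dim(coker T)
= 5 - 2
= 3

3


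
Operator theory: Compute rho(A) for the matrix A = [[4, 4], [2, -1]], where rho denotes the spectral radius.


For a 2x2 matrix, eigenvalues satisfy lambda^2 - (trace)*lambda + det = 0
trace = 4 + -1 = 3
det = 4*-1 - 4*2 = -12
discriminant = 3^2 - 4*(-12) = 57
spectral radius = max |eigenvalue| = 5.2749

5.2749


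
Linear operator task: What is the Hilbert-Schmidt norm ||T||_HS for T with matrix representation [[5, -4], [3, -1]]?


The Hilbert-Schmidt norm is sqrt(sum of squares of all entries).
Sum of squares = 5^2 + (-4)^2 + 3^2 + (-1)^2
= 25 + 16 + 9 + 1 = 51
||T||_HS = sqrt(51) = 7.1414

7.1414


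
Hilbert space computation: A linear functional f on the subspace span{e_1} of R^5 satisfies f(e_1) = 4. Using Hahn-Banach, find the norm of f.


The norm of f is given by ||f|| = sup_{||x||=1} |f(x)|.
On span{e_1}, ||e_1|| = 1, so ||f|| = |f(e_1)| / ||e_1||
= |4| / 1 = 4.0000

4.0000


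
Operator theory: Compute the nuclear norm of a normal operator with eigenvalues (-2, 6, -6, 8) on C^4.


For a normal operator, singular values equal |eigenvalues|.
Trace norm = sum |lambda_i| = 2 + 6 + 6 + 8
= 22

22


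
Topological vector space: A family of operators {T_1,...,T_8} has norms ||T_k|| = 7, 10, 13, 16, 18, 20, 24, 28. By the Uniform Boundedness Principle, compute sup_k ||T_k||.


By the Uniform Boundedness Principle, the supremum of norms is finite.
sup_k ||T_k|| = max(7, 10, 13, 16, 18, 20, 24, 28) = 28

28


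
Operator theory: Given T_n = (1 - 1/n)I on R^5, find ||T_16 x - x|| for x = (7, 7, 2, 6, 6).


T_16 x - x = (1 - 1/16)x - x = -x/16
||x|| = sqrt(174) = 13.1909
||T_16 x - x|| = ||x||/16 = 13.1909/16 = 0.8244

0.8244


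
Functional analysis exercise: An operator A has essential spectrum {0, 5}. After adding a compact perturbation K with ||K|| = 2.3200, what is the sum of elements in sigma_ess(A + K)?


By Weyl's theorem, the essential spectrum is invariant under compact perturbations.
sigma_ess(A + K) = sigma_ess(A) = {0, 5}
Sum = 0 + 5 = 5

5


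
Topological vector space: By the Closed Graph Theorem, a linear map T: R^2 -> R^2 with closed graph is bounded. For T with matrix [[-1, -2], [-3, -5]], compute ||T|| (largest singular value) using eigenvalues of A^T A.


A^T A = [[10, 17], [17, 29]]
trace(A^T A) = 39, det(A^T A) = 1
discriminant = 39^2 - 4*1 = 1517
Largest eigenvalue of A^T A = (trace + sqrt(disc))/2 = 38.9743
||T|| = sqrt(38.9743) = 6.2429

6.2429


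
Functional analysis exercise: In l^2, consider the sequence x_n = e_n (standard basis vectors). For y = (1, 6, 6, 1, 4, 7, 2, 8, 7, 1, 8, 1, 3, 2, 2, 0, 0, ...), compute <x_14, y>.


x_14 = e_14 is the standard basis vector with 1 in position 14.
<x_14, y> = y_14 = 2
As n -> infinity, <x_n, y> -> 0, confirming weak convergence of (x_n) to 0.

2


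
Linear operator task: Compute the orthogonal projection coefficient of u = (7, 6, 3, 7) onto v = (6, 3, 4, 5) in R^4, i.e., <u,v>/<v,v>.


Computing <u,v> = 7*6 + 6*3 + 3*4 + 7*5 = 107
Computing <v,v> = 6^2 + 3^2 + 4^2 + 5^2 = 86
Projection coefficient = 107/86 = 1.2442

1.2442


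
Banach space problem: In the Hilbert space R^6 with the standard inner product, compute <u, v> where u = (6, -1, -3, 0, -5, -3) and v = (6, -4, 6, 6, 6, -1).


Computing the standard inner product <u, v> = sum u_i * v_i
= 6*6 + -1*-4 + -3*6 + 0*6 + -5*6 + -3*-1
= 36 + 4 + -18 + 0 + -30 + 3
= -5

-5


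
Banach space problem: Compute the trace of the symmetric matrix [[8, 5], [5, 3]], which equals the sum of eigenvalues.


For a self-adjoint (symmetric) matrix, the eigenvalues are real.
The sum of eigenvalues equals the trace of the matrix.
trace = 8 + 3 = 11

11


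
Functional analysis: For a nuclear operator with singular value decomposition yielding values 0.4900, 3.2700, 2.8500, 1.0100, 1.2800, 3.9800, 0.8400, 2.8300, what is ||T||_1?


The nuclear norm is the sum of all singular values.
||T||_1 = 0.4900 + 3.2700 + 2.8500 + 1.0100 + 1.2800 + 3.9800 + 0.8400 + 2.8300
= 16.5500

16.5500


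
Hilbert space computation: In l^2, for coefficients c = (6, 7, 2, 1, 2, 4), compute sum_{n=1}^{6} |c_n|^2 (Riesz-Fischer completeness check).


sum |c_n|^2 = 6^2 + 7^2 + 2^2 + 1^2 + 2^2 + 4^2
= 36 + 49 + 4 + 1 + 4 + 16
= 110

110


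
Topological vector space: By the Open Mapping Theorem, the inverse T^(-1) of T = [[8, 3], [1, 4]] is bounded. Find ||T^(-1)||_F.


det(T) = 8*4 - 3*1 = 29
T^(-1) = (1/29) * [[4, -3], [-1, 8]] = [[0.1379, -0.1034], [-0.0345, 0.2759]]
||T^(-1)||_F^2 = 0.1379^2 + (-0.1034)^2 + (-0.0345)^2 + 0.2759^2 = 0.1070
||T^(-1)||_F = sqrt(0.1070) = 0.3271

0.3271


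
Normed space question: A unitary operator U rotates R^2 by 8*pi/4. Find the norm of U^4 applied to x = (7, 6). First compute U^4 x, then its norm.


U is a rotation by theta = 8*pi/4
U^4 = rotation by 4*theta = 32*pi/4 = 0*pi/4 (mod 2*pi)
cos(0*pi/4) = 1.0000, sin(0*pi/4) = 0.0000
U^4 x = (1.0000 * 7 - 0.0000 * 6, 0.0000 * 7 + 1.0000 * 6)
= (7.0000, 6.0000)
||U^4 x|| = sqrt(7.0000^2 + 6.0000^2) = sqrt(85.0000) = 9.2195

9.2195


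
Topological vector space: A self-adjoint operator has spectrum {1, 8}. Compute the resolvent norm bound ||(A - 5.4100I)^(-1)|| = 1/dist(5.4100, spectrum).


dist(5.4100, {1, 8}) = min(|5.4100 - 1|, |5.4100 - 8|)
= min(4.4100, 2.5900) = 2.5900
Resolvent bound = 1/2.5900 = 0.3861

0.3861


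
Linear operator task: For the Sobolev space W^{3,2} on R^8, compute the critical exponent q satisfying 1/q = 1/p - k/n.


Using the Sobolev embedding formula: 1/q = 1/p - k/n
1/q = 1/2 - 3/8 = 1/8
q = 1/(1/8) = 8

8.0000


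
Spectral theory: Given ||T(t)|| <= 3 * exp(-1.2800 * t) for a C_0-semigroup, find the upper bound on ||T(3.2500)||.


||T(3.2500)|| <= 3 * exp(-1.2800 * 3.2500)
= 3 * exp(-4.1600)
= 3 * 0.0156
= 0.0468

0.0468


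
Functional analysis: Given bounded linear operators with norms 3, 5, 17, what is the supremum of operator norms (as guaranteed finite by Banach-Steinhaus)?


By the Uniform Boundedness Principle, the supremum of norms is finite.
sup_k ||T_k|| = max(3, 5, 17) = 17

17


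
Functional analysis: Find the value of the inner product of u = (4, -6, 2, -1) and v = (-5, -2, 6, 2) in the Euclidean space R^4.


Computing the standard inner product <u, v> = sum u_i * v_i
= 4*-5 + -6*-2 + 2*6 + -1*2
= -20 + 12 + 12 + -2
= 2

2


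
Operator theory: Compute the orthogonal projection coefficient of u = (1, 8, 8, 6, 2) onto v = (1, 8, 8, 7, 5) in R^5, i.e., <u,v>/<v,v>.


Computing <u,v> = 1*1 + 8*8 + 8*8 + 6*7 + 2*5 = 181
Computing <v,v> = 1^2 + 8^2 + 8^2 + 7^2 + 5^2 = 203
Projection coefficient = 181/203 = 0.8916

0.8916


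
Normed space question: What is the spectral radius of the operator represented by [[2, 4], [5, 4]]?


For a 2x2 matrix, eigenvalues satisfy lambda^2 - (trace)*lambda + det = 0
trace = 2 + 4 = 6
det = 2*4 - 4*5 = -12
discriminant = 6^2 - 4*(-12) = 84
spectral radius = max |eigenvalue| = 7.5826

7.5826


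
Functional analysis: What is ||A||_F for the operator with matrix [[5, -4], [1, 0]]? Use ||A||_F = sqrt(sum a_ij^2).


||A||_F^2 = sum a_ij^2
= 5^2 + (-4)^2 + 1^2 + 0^2
= 25 + 16 + 1 + 0 = 42
||A||_F = sqrt(42) = 6.4807

6.4807


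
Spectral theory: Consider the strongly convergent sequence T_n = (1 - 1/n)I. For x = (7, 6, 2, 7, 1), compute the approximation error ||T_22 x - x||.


T_22 x - x = (1 - 1/22)x - x = -x/22
||x|| = sqrt(139) = 11.7898
||T_22 x - x|| = ||x||/22 = 11.7898/22 = 0.5359

0.5359


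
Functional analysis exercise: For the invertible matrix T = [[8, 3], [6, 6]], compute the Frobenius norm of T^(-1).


det(T) = 8*6 - 3*6 = 30
T^(-1) = (1/30) * [[6, -3], [-6, 8]] = [[0.2000, -0.1000], [-0.2000, 0.2667]]
||T^(-1)||_F^2 = 0.2000^2 + (-0.1000)^2 + (-0.2000)^2 + 0.2667^2 = 0.1611
||T^(-1)||_F = sqrt(0.1611) = 0.4014

0.4014


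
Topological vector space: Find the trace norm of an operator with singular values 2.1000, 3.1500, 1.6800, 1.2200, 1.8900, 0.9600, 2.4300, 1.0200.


The nuclear norm is the sum of all singular values.
||T||_1 = 2.1000 + 3.1500 + 1.6800 + 1.2200 + 1.8900 + 0.9600 + 2.4300 + 1.0200
= 14.4500

14.4500


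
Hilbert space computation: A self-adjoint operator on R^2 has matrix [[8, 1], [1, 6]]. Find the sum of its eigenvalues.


For a self-adjoint (symmetric) matrix, the eigenvalues are real.
The sum of eigenvalues equals the trace of the matrix.
trace = 8 + 6 = 14

14


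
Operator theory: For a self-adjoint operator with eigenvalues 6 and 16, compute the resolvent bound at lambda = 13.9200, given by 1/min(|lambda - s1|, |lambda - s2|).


dist(13.9200, {6, 16}) = min(|13.9200 - 6|, |13.9200 - 16|)
= min(7.9200, 2.0800) = 2.0800
Resolvent bound = 1/2.0800 = 0.4808

0.4808


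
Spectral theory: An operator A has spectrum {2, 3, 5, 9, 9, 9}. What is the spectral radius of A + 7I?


Spectrum of A + 7I = {9, 10, 12, 16, 16, 16}
Spectral radius = max |lambda| over the shifted spectrum
= max(9, 10, 12, 16, 16, 16) = 16

16


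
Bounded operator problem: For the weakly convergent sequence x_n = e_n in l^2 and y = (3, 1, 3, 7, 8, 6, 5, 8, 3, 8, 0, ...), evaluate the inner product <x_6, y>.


x_6 = e_6 is the standard basis vector with 1 in position 6.
<x_6, y> = y_6 = 6
As n -> infinity, <x_n, y> -> 0, confirming weak convergence of (x_n) to 0.

6


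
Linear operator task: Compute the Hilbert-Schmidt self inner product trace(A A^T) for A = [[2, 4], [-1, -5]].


trace(A * A^T) = sum of squares of all entries
= 2^2 + 4^2 + (-1)^2 + (-5)^2
= 4 + 16 + 1 + 25
= 46

46


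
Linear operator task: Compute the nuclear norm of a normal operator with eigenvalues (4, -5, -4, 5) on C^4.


For a normal operator, singular values equal |eigenvalues|.
Trace norm = sum |lambda_i| = 4 + 5 + 4 + 5
= 18

18


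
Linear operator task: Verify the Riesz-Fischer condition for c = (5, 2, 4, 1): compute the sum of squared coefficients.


sum |c_n|^2 = 5^2 + 2^2 + 4^2 + 1^2
= 25 + 4 + 16 + 1
= 46

46


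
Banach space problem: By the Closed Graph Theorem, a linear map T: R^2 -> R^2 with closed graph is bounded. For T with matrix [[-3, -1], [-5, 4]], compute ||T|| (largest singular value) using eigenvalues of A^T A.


A^T A = [[34, -17], [-17, 17]]
trace(A^T A) = 51, det(A^T A) = 289
discriminant = 51^2 - 4*289 = 1445
Largest eigenvalue of A^T A = (trace + sqrt(disc))/2 = 44.5066
||T|| = sqrt(44.5066) = 6.6713

6.6713


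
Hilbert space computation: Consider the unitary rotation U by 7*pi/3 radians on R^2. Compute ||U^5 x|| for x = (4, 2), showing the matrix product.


U is a rotation by theta = 7*pi/3
U^5 = rotation by 5*theta = 35*pi/3 = 5*pi/3 (mod 2*pi)
cos(5*pi/3) = 0.5000, sin(5*pi/3) = -0.8660
U^5 x = (0.5000 * 4 - -0.8660 * 2, -0.8660 * 4 + 0.5000 * 2)
= (3.7321, -2.4641)
||U^5 x|| = sqrt(3.7321^2 + (-2.4641)^2) = sqrt(20.0000) = 4.4721

4.4721


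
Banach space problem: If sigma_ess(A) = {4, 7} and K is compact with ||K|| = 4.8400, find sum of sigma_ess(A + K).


By Weyl's theorem, the essential spectrum is invariant under compact perturbations.
sigma_ess(A + K) = sigma_ess(A) = {4, 7}
Sum = 4 + 7 = 11

11


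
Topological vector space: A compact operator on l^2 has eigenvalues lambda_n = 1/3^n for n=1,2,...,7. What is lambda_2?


The eigenvalue formula gives lambda_2 = 1/3^2
= 1/9
= 0.1111

0.1111


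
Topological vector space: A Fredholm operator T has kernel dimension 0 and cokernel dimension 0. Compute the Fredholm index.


The Fredholm index is defined as ind(T) = dim(ker T) - dim(coker T)
= 0 - 0
= 0

0


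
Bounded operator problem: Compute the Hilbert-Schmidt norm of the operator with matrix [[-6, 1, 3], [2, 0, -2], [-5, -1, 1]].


The Hilbert-Schmidt norm is sqrt(sum of squares of all entries).
Sum of squares = (-6)^2 + 1^2 + 3^2 + 2^2 + 0^2 + (-2)^2 + (-5)^2 + (-1)^2 + 1^2
= 36 + 1 + 9 + 4 + 0 + 4 + 25 + 1 + 1 = 81
||T||_HS = sqrt(81) = 9.0000

9.0000


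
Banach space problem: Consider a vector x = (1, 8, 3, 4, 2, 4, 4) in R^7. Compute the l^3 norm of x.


The l^3 norm = (sum |x_i|^3)^(1/3)
Sum of 3th powers = 1 + 512 + 27 + 64 + 8 + 64 + 64 = 740
||x||_3 = (740)^(1/3) = 9.0450

9.0450


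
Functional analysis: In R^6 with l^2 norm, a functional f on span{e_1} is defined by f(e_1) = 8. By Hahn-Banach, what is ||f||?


The norm of f is given by ||f|| = sup_{||x||=1} |f(x)|.
On span{e_1}, ||e_1|| = 1, so ||f|| = |f(e_1)| / ||e_1||
= |8| / 1 = 8.0000

8.0000


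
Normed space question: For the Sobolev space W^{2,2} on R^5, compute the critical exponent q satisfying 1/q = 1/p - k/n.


Using the Sobolev embedding formula: 1/q = 1/p - k/n
1/q = 1/2 - 2/5 = 1/10
q = 1/(1/10) = 10

10.0000


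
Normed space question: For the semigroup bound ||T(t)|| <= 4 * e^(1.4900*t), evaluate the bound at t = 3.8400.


||T(3.8400)|| <= 4 * exp(1.4900 * 3.8400)
= 4 * exp(5.7216)
= 4 * 305.3932
= 1221.5726

1221.5726


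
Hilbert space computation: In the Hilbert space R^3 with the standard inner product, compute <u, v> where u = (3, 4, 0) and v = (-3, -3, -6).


Computing the standard inner product <u, v> = sum u_i * v_i
= 3*-3 + 4*-3 + 0*-6
= -9 + -12 + 0
= -21

-21


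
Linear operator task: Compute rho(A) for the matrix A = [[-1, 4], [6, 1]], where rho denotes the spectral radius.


For a 2x2 matrix, eigenvalues satisfy lambda^2 - (trace)*lambda + det = 0
trace = -1 + 1 = 0
det = -1*1 - 4*6 = -25
discriminant = 0^2 - 4*(-25) = 100
spectral radius = max |eigenvalue| = 5.0000

5.0000


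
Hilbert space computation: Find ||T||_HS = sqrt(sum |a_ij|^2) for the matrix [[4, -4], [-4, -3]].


The Hilbert-Schmidt norm is sqrt(sum of squares of all entries).
Sum of squares = 4^2 + (-4)^2 + (-4)^2 + (-3)^2
= 16 + 16 + 16 + 9 = 57
||T||_HS = sqrt(57) = 7.5498

7.5498


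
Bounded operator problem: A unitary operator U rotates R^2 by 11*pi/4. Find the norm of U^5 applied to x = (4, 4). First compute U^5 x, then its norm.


U is a rotation by theta = 11*pi/4
U^5 = rotation by 5*theta = 55*pi/4 = 7*pi/4 (mod 2*pi)
cos(7*pi/4) = 0.7071, sin(7*pi/4) = -0.7071
U^5 x = (0.7071 * 4 - -0.7071 * 4, -0.7071 * 4 + 0.7071 * 4)
= (5.6569, 0.0000)
||U^5 x|| = sqrt(5.6569^2 + 0.0000^2) = sqrt(32.0000) = 5.6569

5.6569


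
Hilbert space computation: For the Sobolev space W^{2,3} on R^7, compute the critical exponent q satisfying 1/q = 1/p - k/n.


Using the Sobolev embedding formula: 1/q = 1/p - k/n
1/q = 1/3 - 2/7 = 1/21
q = 1/(1/21) = 21

21.0000


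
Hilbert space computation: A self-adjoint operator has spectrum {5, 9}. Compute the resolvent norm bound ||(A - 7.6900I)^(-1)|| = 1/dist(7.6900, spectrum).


dist(7.6900, {5, 9}) = min(|7.6900 - 5|, |7.6900 - 9|)
= min(2.6900, 1.3100) = 1.3100
Resolvent bound = 1/1.3100 = 0.7634

0.7634


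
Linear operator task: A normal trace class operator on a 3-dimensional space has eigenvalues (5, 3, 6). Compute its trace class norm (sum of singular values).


For a normal operator, singular values equal |eigenvalues|.
Trace norm = sum |lambda_i| = 5 + 3 + 6
= 14

14


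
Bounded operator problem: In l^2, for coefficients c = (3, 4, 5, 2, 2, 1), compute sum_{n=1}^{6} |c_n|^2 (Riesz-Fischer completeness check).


sum |c_n|^2 = 3^2 + 4^2 + 5^2 + 2^2 + 2^2 + 1^2
= 9 + 16 + 25 + 4 + 4 + 1
= 59

59


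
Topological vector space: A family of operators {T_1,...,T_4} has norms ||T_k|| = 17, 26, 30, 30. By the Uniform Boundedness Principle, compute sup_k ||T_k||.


By the Uniform Boundedness Principle, the supremum of norms is finite.
sup_k ||T_k|| = max(17, 26, 30, 30) = 30

30


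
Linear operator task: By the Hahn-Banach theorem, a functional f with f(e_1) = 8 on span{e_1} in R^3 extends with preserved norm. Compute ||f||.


The norm of f is given by ||f|| = sup_{||x||=1} |f(x)|.
On span{e_1}, ||e_1|| = 1, so ||f|| = |f(e_1)| / ||e_1||
= |8| / 1 = 8.0000

8.0000


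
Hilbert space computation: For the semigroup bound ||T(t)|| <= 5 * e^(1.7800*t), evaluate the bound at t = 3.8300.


||T(3.8300)|| <= 5 * exp(1.7800 * 3.8300)
= 5 * exp(6.8174)
= 5 * 913.6065
= 4568.0327

4568.0327


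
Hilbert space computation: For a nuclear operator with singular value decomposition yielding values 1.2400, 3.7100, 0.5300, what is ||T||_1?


The nuclear norm is the sum of all singular values.
||T||_1 = 1.2400 + 3.7100 + 0.5300
= 5.4800

5.4800


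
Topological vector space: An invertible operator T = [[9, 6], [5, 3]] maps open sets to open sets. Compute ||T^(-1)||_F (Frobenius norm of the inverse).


det(T) = 9*3 - 6*5 = -3
T^(-1) = (1/-3) * [[3, -6], [-5, 9]] = [[-1.0000, 2.0000], [1.6667, -3.0000]]
||T^(-1)||_F^2 = (-1.0000)^2 + 2.0000^2 + 1.6667^2 + (-3.0000)^2 = 16.7778
||T^(-1)||_F = sqrt(16.7778) = 4.0961

4.0961


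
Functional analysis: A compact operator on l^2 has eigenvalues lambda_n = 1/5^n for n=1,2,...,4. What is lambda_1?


The eigenvalue formula gives lambda_1 = 1/5^1
= 1/5
= 0.2000

0.2000


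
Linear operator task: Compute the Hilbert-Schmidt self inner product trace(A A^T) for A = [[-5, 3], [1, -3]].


trace(A * A^T) = sum of squares of all entries
= (-5)^2 + 3^2 + 1^2 + (-3)^2
= 25 + 9 + 1 + 9
= 44

44


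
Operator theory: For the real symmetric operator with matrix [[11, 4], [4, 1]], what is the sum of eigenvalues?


For a self-adjoint (symmetric) matrix, the eigenvalues are real.
The sum of eigenvalues equals the trace of the matrix.
trace = 11 + 1 = 12

12


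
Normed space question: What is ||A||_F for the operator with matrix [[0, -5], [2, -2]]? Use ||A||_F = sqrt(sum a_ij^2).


||A||_F^2 = sum a_ij^2
= 0^2 + (-5)^2 + 2^2 + (-2)^2
= 0 + 25 + 4 + 4 = 33
||A||_F = sqrt(33) = 5.7446

5.7446


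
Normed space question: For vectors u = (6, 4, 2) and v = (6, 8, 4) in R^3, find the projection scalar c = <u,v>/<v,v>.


Computing <u,v> = 6*6 + 4*8 + 2*4 = 76
Computing <v,v> = 6^2 + 8^2 + 4^2 = 116
Projection coefficient = 76/116 = 0.6552

0.6552


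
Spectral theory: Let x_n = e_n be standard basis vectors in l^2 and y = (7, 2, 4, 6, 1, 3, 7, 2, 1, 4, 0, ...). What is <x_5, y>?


x_5 = e_5 is the standard basis vector with 1 in position 5.
<x_5, y> = y_5 = 1
As n -> infinity, <x_n, y> -> 0, confirming weak convergence of (x_n) to 0.

1


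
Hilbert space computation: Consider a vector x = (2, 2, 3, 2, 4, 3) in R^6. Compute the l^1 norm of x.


The l^1 norm equals the sum of absolute values of all components.
||x||_1 = 2 + 2 + 3 + 2 + 4 + 3
= 16

16.0000


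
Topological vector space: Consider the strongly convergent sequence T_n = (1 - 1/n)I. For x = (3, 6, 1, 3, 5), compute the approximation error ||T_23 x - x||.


T_23 x - x = (1 - 1/23)x - x = -x/23
||x|| = sqrt(80) = 8.9443
||T_23 x - x|| = ||x||/23 = 8.9443/23 = 0.3889

0.3889


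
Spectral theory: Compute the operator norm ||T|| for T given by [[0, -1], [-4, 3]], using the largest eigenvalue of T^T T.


A^T A = [[16, -12], [-12, 10]]
trace(A^T A) = 26, det(A^T A) = 16
discriminant = 26^2 - 4*16 = 612
Largest eigenvalue of A^T A = (trace + sqrt(disc))/2 = 25.3693
||T|| = sqrt(25.3693) = 5.0368

5.0368


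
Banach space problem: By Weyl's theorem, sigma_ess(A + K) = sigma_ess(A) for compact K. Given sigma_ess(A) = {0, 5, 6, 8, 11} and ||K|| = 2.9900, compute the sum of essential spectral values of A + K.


By Weyl's theorem, the essential spectrum is invariant under compact perturbations.
sigma_ess(A + K) = sigma_ess(A) = {0, 5, 6, 8, 11}
Sum = 0 + 5 + 6 + 8 + 11 = 30

30


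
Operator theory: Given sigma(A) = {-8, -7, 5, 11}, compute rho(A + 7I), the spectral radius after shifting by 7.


Spectrum of A + 7I = {-1, 0, 12, 18}
Spectral radius = max |lambda| over the shifted spectrum
= max(1, 0, 12, 18) = 18

18


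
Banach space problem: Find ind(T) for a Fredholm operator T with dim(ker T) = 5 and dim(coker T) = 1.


The Fredholm index is defined as ind(T) = dim(ker T) - dim(coker T)
= 5 - 1
= 4

4


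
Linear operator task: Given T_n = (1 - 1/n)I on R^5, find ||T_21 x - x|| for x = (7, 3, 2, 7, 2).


T_21 x - x = (1 - 1/21)x - x = -x/21
||x|| = sqrt(115) = 10.7238
||T_21 x - x|| = ||x||/21 = 10.7238/21 = 0.5107

0.5107


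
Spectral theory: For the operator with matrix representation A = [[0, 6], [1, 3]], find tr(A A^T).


trace(A * A^T) = sum of squares of all entries
= 0^2 + 6^2 + 1^2 + 3^2
= 0 + 36 + 1 + 9
= 46

46


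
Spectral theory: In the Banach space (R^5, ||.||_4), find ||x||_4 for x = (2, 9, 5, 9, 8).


The l^4 norm = (sum |x_i|^4)^(1/4)
Sum of 4th powers = 16 + 6561 + 625 + 6561 + 4096 = 17859
||x||_4 = (17859)^(1/4) = 11.5602

11.5602


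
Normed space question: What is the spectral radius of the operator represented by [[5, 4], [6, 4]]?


For a 2x2 matrix, eigenvalues satisfy lambda^2 - (trace)*lambda + det = 0
trace = 5 + 4 = 9
det = 5*4 - 4*6 = -4
discriminant = 9^2 - 4*(-4) = 97
spectral radius = max |eigenvalue| = 9.4244

9.4244


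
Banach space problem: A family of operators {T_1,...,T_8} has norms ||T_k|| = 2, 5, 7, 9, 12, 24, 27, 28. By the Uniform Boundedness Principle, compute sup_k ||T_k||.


By the Uniform Boundedness Principle, the supremum of norms is finite.
sup_k ||T_k|| = max(2, 5, 7, 9, 12, 24, 27, 28) = 28

28


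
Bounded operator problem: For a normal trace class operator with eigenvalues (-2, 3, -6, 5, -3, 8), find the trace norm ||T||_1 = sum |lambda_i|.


For a normal operator, singular values equal |eigenvalues|.
Trace norm = sum |lambda_i| = 2 + 3 + 6 + 5 + 3 + 8
= 27

27


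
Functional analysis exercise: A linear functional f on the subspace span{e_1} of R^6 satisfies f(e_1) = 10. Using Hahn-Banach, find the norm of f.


The norm of f is given by ||f|| = sup_{||x||=1} |f(x)|.
On span{e_1}, ||e_1|| = 1, so ||f|| = |f(e_1)| / ||e_1||
= |10| / 1 = 10.0000

10.0000


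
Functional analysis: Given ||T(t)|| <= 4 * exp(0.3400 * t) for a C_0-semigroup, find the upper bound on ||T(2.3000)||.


||T(2.3000)|| <= 4 * exp(0.3400 * 2.3000)
= 4 * exp(0.7820)
= 4 * 2.1858
= 8.7434

8.7434


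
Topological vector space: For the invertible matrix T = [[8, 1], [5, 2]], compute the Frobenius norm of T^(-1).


det(T) = 8*2 - 1*5 = 11
T^(-1) = (1/11) * [[2, -1], [-5, 8]] = [[0.1818, -0.0909], [-0.4545, 0.7273]]
||T^(-1)||_F^2 = 0.1818^2 + (-0.0909)^2 + (-0.4545)^2 + 0.7273^2 = 0.7769
||T^(-1)||_F = sqrt(0.7769) = 0.8814

0.8814


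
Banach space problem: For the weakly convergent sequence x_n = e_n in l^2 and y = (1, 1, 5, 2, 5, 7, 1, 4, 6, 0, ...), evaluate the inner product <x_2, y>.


x_2 = e_2 is the standard basis vector with 1 in position 2.
<x_2, y> = y_2 = 1
As n -> infinity, <x_n, y> -> 0, confirming weak convergence of (x_n) to 0.

1


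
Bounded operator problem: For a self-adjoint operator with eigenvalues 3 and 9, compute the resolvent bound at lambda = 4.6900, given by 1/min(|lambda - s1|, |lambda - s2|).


dist(4.6900, {3, 9}) = min(|4.6900 - 3|, |4.6900 - 9|)
= min(1.6900, 4.3100) = 1.6900
Resolvent bound = 1/1.6900 = 0.5917

0.5917


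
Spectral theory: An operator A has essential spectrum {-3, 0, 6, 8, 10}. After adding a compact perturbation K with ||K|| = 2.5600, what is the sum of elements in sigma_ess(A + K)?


By Weyl's theorem, the essential spectrum is invariant under compact perturbations.
sigma_ess(A + K) = sigma_ess(A) = {-3, 0, 6, 8, 10}
Sum = -3 + 0 + 6 + 8 + 10 = 21

21


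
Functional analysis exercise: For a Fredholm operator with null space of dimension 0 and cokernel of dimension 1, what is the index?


The Fredholm index is defined as ind(T) = dim(ker T) - dim(coker T)
= 0 - 1
= -1

-1


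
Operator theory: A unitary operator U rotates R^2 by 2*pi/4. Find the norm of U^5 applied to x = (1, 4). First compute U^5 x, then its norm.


U is a rotation by theta = 2*pi/4
U^5 = rotation by 5*theta = 10*pi/4 = 2*pi/4 (mod 2*pi)
cos(2*pi/4) = 0.0000, sin(2*pi/4) = 1.0000
U^5 x = (0.0000 * 1 - 1.0000 * 4, 1.0000 * 1 + 0.0000 * 4)
= (-4.0000, 1.0000)
||U^5 x|| = sqrt((-4.0000)^2 + 1.0000^2) = sqrt(17.0000) = 4.1231

4.1231


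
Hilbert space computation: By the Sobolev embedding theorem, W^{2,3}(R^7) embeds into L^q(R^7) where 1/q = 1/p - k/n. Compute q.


Using the Sobolev embedding formula: 1/q = 1/p - k/n
1/q = 1/3 - 2/7 = 1/21
q = 1/(1/21) = 21

21.0000


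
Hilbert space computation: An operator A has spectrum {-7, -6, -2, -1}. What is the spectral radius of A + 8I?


Spectrum of A + 8I = {1, 2, 6, 7}
Spectral radius = max |lambda| over the shifted spectrum
= max(1, 2, 6, 7) = 7

7


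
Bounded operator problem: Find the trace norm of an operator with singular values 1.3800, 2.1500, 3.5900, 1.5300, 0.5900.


The nuclear norm is the sum of all singular values.
||T||_1 = 1.3800 + 2.1500 + 3.5900 + 1.5300 + 0.5900
= 9.2400

9.2400


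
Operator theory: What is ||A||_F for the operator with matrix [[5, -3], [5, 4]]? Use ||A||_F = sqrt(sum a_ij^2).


||A||_F^2 = sum a_ij^2
= 5^2 + (-3)^2 + 5^2 + 4^2
= 25 + 9 + 25 + 16 = 75
||A||_F = sqrt(75) = 8.6603

8.6603


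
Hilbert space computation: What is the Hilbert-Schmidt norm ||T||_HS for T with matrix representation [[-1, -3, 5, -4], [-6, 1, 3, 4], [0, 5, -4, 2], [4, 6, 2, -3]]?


The Hilbert-Schmidt norm is sqrt(sum of squares of all entries).
Sum of squares = (-1)^2 + (-3)^2 + 5^2 + (-4)^2 + (-6)^2 + 1^2 + 3^2 + 4^2 + 0^2 + 5^2 + (-4)^2 + 2^2 + 4^2 + 6^2 + 2^2 + (-3)^2
= 1 + 9 + 25 + 16 + 36 + 1 + 9 + 16 + 0 + 25 + 16 + 4 + 16 + 36 + 4 + 9 = 223
||T||_HS = sqrt(223) = 14.9332

14.9332


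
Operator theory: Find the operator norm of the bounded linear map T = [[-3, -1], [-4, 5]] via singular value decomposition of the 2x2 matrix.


A^T A = [[25, -17], [-17, 26]]
trace(A^T A) = 51, det(A^T A) = 361
discriminant = 51^2 - 4*361 = 1157
Largest eigenvalue of A^T A = (trace + sqrt(disc))/2 = 42.5074
||T|| = sqrt(42.5074) = 6.5198

6.5198


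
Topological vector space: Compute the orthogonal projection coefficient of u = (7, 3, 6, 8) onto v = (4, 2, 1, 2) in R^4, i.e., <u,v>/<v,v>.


Computing <u,v> = 7*4 + 3*2 + 6*1 + 8*2 = 56
Computing <v,v> = 4^2 + 2^2 + 1^2 + 2^2 = 25
Projection coefficient = 56/25 = 2.2400

2.2400


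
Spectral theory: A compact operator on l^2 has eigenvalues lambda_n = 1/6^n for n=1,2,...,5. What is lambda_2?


The eigenvalue formula gives lambda_2 = 1/6^2
= 1/36
= 0.0278

0.0278


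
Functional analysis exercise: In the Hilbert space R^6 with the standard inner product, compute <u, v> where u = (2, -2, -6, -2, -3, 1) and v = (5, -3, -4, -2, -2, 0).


Computing the standard inner product <u, v> = sum u_i * v_i
= 2*5 + -2*-3 + -6*-4 + -2*-2 + -3*-2 + 1*0
= 10 + 6 + 24 + 4 + 6 + 0
= 50

50


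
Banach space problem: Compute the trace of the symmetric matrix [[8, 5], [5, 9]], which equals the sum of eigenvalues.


For a self-adjoint (symmetric) matrix, the eigenvalues are real.
The sum of eigenvalues equals the trace of the matrix.
trace = 8 + 9 = 17

17


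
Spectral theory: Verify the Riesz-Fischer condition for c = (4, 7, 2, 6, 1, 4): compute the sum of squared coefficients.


sum |c_n|^2 = 4^2 + 7^2 + 2^2 + 6^2 + 1^2 + 4^2
= 16 + 49 + 4 + 36 + 1 + 16
= 122

122


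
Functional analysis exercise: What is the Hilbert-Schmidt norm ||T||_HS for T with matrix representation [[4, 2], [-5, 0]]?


The Hilbert-Schmidt norm is sqrt(sum of squares of all entries).
Sum of squares = 4^2 + 2^2 + (-5)^2 + 0^2
= 16 + 4 + 25 + 0 = 45
||T||_HS = sqrt(45) = 6.7082

6.7082


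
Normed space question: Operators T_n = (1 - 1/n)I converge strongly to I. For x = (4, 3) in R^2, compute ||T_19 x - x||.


T_19 x - x = (1 - 1/19)x - x = -x/19
||x|| = sqrt(25) = 5.0000
||T_19 x - x|| = ||x||/19 = 5.0000/19 = 0.2632

0.2632


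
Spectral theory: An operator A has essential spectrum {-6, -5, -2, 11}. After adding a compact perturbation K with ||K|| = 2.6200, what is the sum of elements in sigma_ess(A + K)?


By Weyl's theorem, the essential spectrum is invariant under compact perturbations.
sigma_ess(A + K) = sigma_ess(A) = {-6, -5, -2, 11}
Sum = -6 + -5 + -2 + 11 = -2

-2


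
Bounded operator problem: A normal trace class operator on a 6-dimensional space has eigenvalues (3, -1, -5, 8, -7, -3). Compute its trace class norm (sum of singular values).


For a normal operator, singular values equal |eigenvalues|.
Trace norm = sum |lambda_i| = 3 + 1 + 5 + 8 + 7 + 3
= 27

27
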